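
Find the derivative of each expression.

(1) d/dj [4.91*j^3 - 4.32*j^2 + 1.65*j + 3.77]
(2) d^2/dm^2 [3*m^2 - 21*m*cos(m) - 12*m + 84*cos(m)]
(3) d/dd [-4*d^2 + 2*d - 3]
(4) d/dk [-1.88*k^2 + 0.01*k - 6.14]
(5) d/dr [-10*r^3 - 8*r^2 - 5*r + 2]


(1) = 14.73*j^2 - 8.64*j + 1.65
(2) = 21*m*cos(m) + 42*sin(m) - 84*cos(m) + 6
(3) = 2 - 8*d
(4) = 0.01 - 3.76*k
(5) = -30*r^2 - 16*r - 5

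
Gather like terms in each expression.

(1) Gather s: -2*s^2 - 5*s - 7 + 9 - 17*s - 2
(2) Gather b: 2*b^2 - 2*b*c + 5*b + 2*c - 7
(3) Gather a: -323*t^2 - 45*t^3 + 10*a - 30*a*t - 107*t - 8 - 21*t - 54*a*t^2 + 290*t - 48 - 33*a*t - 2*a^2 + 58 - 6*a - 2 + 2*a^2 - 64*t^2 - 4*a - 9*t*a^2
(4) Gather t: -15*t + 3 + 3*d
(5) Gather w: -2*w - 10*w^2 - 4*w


(1) = -2*s^2 - 22*s
(2) = 2*b^2 + b*(5 - 2*c) + 2*c - 7
(3) = -9*a^2*t + a*(-54*t^2 - 63*t) - 45*t^3 - 387*t^2 + 162*t
(4) = 3*d - 15*t + 3
(5) = -10*w^2 - 6*w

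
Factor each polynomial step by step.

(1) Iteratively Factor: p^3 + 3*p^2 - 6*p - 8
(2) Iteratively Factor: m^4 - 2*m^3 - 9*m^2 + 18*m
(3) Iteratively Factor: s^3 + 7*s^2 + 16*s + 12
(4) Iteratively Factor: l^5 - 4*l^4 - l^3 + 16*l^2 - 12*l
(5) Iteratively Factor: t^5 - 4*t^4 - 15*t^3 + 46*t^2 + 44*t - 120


(1) = (p + 4)*(p^2 - p - 2) = (p + 1)*(p + 4)*(p - 2)
(2) = (m + 3)*(m^3 - 5*m^2 + 6*m) = m*(m + 3)*(m^2 - 5*m + 6) = m*(m - 3)*(m + 3)*(m - 2)
(3) = (s + 2)*(s^2 + 5*s + 6) = (s + 2)*(s + 3)*(s + 2)
(4) = (l - 2)*(l^4 - 2*l^3 - 5*l^2 + 6*l) = (l - 2)*(l + 2)*(l^3 - 4*l^2 + 3*l) = (l - 3)*(l - 2)*(l + 2)*(l^2 - l) = l*(l - 3)*(l - 2)*(l + 2)*(l - 1)
(5) = (t - 5)*(t^4 + t^3 - 10*t^2 - 4*t + 24) = (t - 5)*(t + 2)*(t^3 - t^2 - 8*t + 12) = (t - 5)*(t + 2)*(t + 3)*(t^2 - 4*t + 4) = (t - 5)*(t - 2)*(t + 2)*(t + 3)*(t - 2)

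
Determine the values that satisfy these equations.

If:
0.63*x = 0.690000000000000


Then:
x = 1.10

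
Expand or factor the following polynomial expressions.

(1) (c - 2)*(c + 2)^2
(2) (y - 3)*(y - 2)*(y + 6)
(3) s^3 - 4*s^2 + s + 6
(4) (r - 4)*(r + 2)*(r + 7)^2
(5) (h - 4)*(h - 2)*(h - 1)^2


(1) = c^3 + 2*c^2 - 4*c - 8
(2) = y^3 + y^2 - 24*y + 36
(3) = (s - 3)*(s - 2)*(s + 1)
(4) = r^4 + 12*r^3 + 13*r^2 - 210*r - 392
(5) = h^4 - 8*h^3 + 21*h^2 - 22*h + 8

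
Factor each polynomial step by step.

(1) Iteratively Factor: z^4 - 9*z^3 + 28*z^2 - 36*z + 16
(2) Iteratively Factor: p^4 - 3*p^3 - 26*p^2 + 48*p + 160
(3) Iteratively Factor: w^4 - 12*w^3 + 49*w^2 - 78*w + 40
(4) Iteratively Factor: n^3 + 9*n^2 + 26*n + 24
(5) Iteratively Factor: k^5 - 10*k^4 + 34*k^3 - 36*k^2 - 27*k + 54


(1) = (z - 2)*(z^3 - 7*z^2 + 14*z - 8) = (z - 4)*(z - 2)*(z^2 - 3*z + 2) = (z - 4)*(z - 2)^2*(z - 1)
(2) = (p + 2)*(p^3 - 5*p^2 - 16*p + 80) = (p + 2)*(p + 4)*(p^2 - 9*p + 20) = (p - 5)*(p + 2)*(p + 4)*(p - 4)
(3) = (w - 2)*(w^3 - 10*w^2 + 29*w - 20) = (w - 2)*(w - 1)*(w^2 - 9*w + 20) = (w - 4)*(w - 2)*(w - 1)*(w - 5)
(4) = (n + 2)*(n^2 + 7*n + 12) = (n + 2)*(n + 3)*(n + 4)
(5) = (k + 1)*(k^4 - 11*k^3 + 45*k^2 - 81*k + 54) = (k - 2)*(k + 1)*(k^3 - 9*k^2 + 27*k - 27) = (k - 3)*(k - 2)*(k + 1)*(k^2 - 6*k + 9) = (k - 3)^2*(k - 2)*(k + 1)*(k - 3)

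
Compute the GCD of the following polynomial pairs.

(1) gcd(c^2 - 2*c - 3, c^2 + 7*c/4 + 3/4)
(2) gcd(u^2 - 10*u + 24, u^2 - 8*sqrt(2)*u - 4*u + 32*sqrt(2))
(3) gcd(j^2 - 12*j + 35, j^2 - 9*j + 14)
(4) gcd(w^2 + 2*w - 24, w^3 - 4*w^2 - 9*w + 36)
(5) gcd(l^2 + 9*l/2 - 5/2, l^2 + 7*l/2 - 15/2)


(1) = gcd((c - 3)*(c + 1), (c + 3/4)*(c + 1)) = c + 1
(2) = u - 4
(3) = gcd((j - 7)*(j - 5), (j - 7)*(j - 2)) = j - 7
(4) = gcd((w - 4)*(w + 6), (w - 4)*(w - 3)*(w + 3)) = w - 4
(5) = gcd((l - 1/2)*(l + 5), (l - 3/2)*(l + 5)) = l + 5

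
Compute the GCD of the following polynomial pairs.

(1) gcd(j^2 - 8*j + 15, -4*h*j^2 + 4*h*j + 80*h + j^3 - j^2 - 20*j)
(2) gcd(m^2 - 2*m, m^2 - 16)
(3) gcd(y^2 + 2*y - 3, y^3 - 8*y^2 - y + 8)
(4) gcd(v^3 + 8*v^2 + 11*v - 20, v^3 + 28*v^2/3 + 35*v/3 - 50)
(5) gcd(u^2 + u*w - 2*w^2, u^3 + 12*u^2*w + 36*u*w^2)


(1) = gcd((j - 5)*(j - 3), (-4*h + j)*(j - 5)*(j + 4)) = j - 5
(2) = gcd(m*(m - 2), (m - 4)*(m + 4)) = 1
(3) = y - 1
(4) = gcd((v - 1)*(v + 4)*(v + 5), (v - 5/3)*(v + 5)*(v + 6)) = v + 5
(5) = 1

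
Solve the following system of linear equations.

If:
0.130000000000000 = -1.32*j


Then:
j = -0.10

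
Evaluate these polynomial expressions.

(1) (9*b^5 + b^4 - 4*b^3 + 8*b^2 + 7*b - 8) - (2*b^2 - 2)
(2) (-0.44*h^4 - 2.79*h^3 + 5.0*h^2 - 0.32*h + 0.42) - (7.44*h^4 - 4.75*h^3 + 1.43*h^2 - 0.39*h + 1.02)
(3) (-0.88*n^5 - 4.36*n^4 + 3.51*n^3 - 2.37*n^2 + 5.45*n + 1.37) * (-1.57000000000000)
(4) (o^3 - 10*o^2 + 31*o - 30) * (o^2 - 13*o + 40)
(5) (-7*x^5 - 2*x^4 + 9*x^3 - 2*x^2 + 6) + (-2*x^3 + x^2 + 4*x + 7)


(1) = 9*b^5 + b^4 - 4*b^3 + 6*b^2 + 7*b - 6
(2) = -7.88*h^4 + 1.96*h^3 + 3.57*h^2 + 0.07*h - 0.6
(3) = 1.3816*n^5 + 6.8452*n^4 - 5.5107*n^3 + 3.7209*n^2 - 8.5565*n - 2.1509
(4) = o^5 - 23*o^4 + 201*o^3 - 833*o^2 + 1630*o - 1200
(5) = -7*x^5 - 2*x^4 + 7*x^3 - x^2 + 4*x + 13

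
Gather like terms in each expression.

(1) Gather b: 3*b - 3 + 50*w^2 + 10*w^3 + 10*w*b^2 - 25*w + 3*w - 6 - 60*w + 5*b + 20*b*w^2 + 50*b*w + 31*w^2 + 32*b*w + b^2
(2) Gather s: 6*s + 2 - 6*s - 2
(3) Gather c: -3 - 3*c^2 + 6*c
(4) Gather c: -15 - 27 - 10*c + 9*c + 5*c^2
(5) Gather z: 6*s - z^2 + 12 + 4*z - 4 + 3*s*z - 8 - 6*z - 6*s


(1) = b^2*(10*w + 1) + b*(20*w^2 + 82*w + 8) + 10*w^3 + 81*w^2 - 82*w - 9
(2) = 0
(3) = -3*c^2 + 6*c - 3
(4) = 5*c^2 - c - 42
(5) = -z^2 + z*(3*s - 2)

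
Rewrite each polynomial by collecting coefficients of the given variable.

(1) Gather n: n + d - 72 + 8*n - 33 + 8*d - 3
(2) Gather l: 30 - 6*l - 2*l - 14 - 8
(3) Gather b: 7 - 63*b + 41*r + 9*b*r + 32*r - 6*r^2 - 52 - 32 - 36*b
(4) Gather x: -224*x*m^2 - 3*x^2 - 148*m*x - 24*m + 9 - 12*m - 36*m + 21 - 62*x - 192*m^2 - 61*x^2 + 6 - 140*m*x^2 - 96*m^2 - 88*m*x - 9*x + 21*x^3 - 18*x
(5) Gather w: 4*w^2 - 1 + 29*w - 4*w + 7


(1) = 9*d + 9*n - 108
(2) = 8 - 8*l
(3) = b*(9*r - 99) - 6*r^2 + 73*r - 77
(4) = -288*m^2 - 72*m + 21*x^3 + x^2*(-140*m - 64) + x*(-224*m^2 - 236*m - 89) + 36
(5) = 4*w^2 + 25*w + 6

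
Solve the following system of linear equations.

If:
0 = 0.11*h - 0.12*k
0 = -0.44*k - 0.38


Then:
h = -0.94
k = -0.86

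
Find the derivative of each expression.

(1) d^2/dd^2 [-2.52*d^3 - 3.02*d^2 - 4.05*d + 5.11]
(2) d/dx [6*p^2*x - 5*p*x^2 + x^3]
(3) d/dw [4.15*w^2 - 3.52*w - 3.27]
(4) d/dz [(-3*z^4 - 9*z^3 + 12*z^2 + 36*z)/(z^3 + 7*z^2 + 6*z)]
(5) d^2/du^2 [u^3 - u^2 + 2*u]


(1) = -15.12*d - 6.04
(2) = 6*p^2 - 10*p*x + 3*x^2
(3) = 8.3*w - 3.52
(4) = 3*(-z^4 - 14*z^3 - 43*z^2 - 60*z - 60)/(z^4 + 14*z^3 + 61*z^2 + 84*z + 36)
(5) = 6*u - 2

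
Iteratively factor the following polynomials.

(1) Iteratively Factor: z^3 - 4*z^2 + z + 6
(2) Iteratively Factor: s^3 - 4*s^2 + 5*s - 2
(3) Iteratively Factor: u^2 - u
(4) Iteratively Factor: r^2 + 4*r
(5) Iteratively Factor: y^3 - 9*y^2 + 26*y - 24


(1) = (z - 2)*(z^2 - 2*z - 3) = (z - 3)*(z - 2)*(z + 1)
(2) = (s - 1)*(s^2 - 3*s + 2) = (s - 2)*(s - 1)*(s - 1)
(3) = (u)*(u - 1)
(4) = (r)*(r + 4)
(5) = (y - 3)*(y^2 - 6*y + 8) = (y - 4)*(y - 3)*(y - 2)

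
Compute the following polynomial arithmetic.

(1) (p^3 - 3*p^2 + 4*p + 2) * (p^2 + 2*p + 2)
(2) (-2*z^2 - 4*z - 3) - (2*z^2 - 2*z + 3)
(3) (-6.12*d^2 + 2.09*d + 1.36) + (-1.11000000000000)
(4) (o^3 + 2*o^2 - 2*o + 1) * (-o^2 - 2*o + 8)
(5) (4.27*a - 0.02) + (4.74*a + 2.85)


(1) = p^5 - p^4 + 4*p^2 + 12*p + 4
(2) = -4*z^2 - 2*z - 6
(3) = -6.12*d^2 + 2.09*d + 0.25
(4) = -o^5 - 4*o^4 + 6*o^3 + 19*o^2 - 18*o + 8
(5) = 9.01*a + 2.83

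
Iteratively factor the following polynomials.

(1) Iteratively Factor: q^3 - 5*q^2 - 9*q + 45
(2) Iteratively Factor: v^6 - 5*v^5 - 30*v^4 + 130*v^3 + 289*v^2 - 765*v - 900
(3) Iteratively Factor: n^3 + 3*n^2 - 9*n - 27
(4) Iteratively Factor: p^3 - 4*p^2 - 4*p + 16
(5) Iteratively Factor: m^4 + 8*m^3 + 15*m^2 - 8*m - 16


(1) = (q + 3)*(q^2 - 8*q + 15) = (q - 5)*(q + 3)*(q - 3)
(2) = (v + 1)*(v^5 - 6*v^4 - 24*v^3 + 154*v^2 + 135*v - 900) = (v - 5)*(v + 1)*(v^4 - v^3 - 29*v^2 + 9*v + 180) = (v - 5)^2*(v + 1)*(v^3 + 4*v^2 - 9*v - 36) = (v - 5)^2*(v - 3)*(v + 1)*(v^2 + 7*v + 12) = (v - 5)^2*(v - 3)*(v + 1)*(v + 3)*(v + 4)
(3) = (n + 3)*(n^2 - 9) = (n - 3)*(n + 3)*(n + 3)
(4) = (p - 4)*(p^2 - 4) = (p - 4)*(p - 2)*(p + 2)
(5) = (m + 4)*(m^3 + 4*m^2 - m - 4) = (m + 1)*(m + 4)*(m^2 + 3*m - 4) = (m + 1)*(m + 4)^2*(m - 1)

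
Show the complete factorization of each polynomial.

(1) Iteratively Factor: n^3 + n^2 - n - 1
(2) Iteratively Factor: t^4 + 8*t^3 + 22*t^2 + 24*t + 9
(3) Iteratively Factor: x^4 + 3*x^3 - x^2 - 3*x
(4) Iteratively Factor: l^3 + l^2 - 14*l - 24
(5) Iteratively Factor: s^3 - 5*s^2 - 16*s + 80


(1) = (n + 1)*(n^2 - 1) = (n + 1)^2*(n - 1)
(2) = (t + 1)*(t^3 + 7*t^2 + 15*t + 9) = (t + 1)*(t + 3)*(t^2 + 4*t + 3) = (t + 1)^2*(t + 3)*(t + 3)
(3) = (x + 1)*(x^3 + 2*x^2 - 3*x) = x*(x + 1)*(x^2 + 2*x - 3) = x*(x + 1)*(x + 3)*(x - 1)
(4) = (l + 3)*(l^2 - 2*l - 8) = (l + 2)*(l + 3)*(l - 4)
(5) = (s - 5)*(s^2 - 16) = (s - 5)*(s - 4)*(s + 4)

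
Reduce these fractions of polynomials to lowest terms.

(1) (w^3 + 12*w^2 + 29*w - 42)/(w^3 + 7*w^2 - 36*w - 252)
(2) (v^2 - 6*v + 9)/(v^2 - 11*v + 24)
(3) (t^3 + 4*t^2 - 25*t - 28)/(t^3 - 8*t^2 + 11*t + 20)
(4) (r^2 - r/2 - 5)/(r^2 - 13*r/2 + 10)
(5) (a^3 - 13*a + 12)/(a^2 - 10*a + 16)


(1) = (w - 1)/(w - 6)
(2) = (v - 3)/(v - 8)
(3) = (t + 7)/(t - 5)
(4) = (r + 2)/(r - 4)
(5) = (a^3 - 13*a + 12)/(a^2 - 10*a + 16)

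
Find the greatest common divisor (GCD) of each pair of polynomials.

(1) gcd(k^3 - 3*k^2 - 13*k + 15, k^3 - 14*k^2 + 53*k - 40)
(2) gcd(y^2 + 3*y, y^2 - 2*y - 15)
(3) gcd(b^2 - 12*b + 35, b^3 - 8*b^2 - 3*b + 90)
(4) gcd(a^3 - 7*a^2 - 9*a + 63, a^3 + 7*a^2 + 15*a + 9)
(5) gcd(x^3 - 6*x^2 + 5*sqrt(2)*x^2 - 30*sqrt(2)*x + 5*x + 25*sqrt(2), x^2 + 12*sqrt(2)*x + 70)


(1) = gcd((k - 5)*(k - 1)*(k + 3), (k - 8)*(k - 5)*(k - 1)) = k^2 - 6*k + 5
(2) = y + 3
(3) = gcd((b - 7)*(b - 5), (b - 6)*(b - 5)*(b + 3)) = b - 5
(4) = a + 3
(5) = x + 5*sqrt(2)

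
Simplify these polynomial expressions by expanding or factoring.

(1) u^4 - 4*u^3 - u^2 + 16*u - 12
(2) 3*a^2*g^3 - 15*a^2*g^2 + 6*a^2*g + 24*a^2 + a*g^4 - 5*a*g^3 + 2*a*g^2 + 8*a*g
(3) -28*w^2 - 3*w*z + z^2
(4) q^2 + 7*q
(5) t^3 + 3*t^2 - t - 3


(1) = (u - 3)*(u - 2)*(u - 1)*(u + 2)
(2) = (3*a + g)*(g - 4)*(g - 2)*(a*g + a)
(3) = (-7*w + z)*(4*w + z)
(4) = q*(q + 7)
(5) = (t - 1)*(t + 1)*(t + 3)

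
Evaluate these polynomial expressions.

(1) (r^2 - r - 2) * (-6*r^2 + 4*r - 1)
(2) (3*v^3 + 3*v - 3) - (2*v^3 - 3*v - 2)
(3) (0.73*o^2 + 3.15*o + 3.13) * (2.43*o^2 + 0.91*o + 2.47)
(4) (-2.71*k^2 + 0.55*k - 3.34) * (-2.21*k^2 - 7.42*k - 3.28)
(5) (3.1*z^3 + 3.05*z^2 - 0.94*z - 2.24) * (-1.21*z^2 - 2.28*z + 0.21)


(1) = -6*r^4 + 10*r^3 + 7*r^2 - 7*r + 2
(2) = v^3 + 6*v - 1
(3) = 1.7739*o^4 + 8.3188*o^3 + 12.2755*o^2 + 10.6288*o + 7.7311
(4) = 5.9891*k^4 + 18.8927*k^3 + 12.1892*k^2 + 22.9788*k + 10.9552
(5) = -3.751*z^5 - 10.7585*z^4 - 5.1656*z^3 + 5.4941*z^2 + 4.9098*z - 0.4704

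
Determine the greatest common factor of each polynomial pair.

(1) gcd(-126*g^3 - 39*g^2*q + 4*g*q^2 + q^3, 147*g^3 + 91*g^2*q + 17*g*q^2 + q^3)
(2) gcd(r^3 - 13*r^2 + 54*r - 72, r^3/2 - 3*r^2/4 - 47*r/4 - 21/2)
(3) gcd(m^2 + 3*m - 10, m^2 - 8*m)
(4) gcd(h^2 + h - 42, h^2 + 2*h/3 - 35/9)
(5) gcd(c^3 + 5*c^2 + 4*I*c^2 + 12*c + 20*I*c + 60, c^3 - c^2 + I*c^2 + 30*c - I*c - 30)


(1) = 21*g^2 + 10*g*q + q^2
(2) = r - 6
(3) = gcd((m - 2)*(m + 5), m*(m - 8)) = 1
(4) = 1
(5) = gcd((c + 5)*(c - 2*I)*(c + 6*I), (c - 1)*(c - 5*I)*(c + 6*I)) = c + 6*I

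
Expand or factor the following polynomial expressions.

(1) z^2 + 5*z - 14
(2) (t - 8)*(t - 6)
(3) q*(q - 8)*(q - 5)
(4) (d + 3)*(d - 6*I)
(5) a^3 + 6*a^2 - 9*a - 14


(1) = (z - 2)*(z + 7)
(2) = t^2 - 14*t + 48
(3) = q^3 - 13*q^2 + 40*q
(4) = d^2 + 3*d - 6*I*d - 18*I
(5) = (a - 2)*(a + 1)*(a + 7)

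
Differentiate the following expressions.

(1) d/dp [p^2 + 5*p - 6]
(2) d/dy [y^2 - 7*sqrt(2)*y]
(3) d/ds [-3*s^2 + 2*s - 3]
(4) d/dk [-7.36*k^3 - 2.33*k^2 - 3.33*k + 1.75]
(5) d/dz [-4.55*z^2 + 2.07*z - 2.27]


(1) = 2*p + 5
(2) = 2*y - 7*sqrt(2)
(3) = 2 - 6*s
(4) = -22.08*k^2 - 4.66*k - 3.33
(5) = 2.07 - 9.1*z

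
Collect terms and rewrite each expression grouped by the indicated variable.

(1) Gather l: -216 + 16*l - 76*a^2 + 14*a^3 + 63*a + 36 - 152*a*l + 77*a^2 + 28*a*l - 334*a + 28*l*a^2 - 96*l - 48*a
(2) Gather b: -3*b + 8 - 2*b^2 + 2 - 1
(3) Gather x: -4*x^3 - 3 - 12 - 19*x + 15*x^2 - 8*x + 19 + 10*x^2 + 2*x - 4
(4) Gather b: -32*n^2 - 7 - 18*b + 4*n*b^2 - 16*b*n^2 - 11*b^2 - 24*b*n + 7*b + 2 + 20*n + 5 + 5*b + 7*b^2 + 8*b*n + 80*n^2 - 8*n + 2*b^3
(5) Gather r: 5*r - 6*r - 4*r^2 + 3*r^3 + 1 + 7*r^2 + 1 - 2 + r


(1) = 14*a^3 + a^2 - 319*a + l*(28*a^2 - 124*a - 80) - 180
(2) = -2*b^2 - 3*b + 9
(3) = -4*x^3 + 25*x^2 - 25*x
(4) = 2*b^3 + b^2*(4*n - 4) + b*(-16*n^2 - 16*n - 6) + 48*n^2 + 12*n
(5) = 3*r^3 + 3*r^2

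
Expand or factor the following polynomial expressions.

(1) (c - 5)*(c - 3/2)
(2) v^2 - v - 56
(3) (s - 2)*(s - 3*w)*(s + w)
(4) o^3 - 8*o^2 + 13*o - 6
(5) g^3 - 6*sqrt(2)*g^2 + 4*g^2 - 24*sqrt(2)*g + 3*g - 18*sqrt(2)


(1) = c^2 - 13*c/2 + 15/2
(2) = (v - 8)*(v + 7)
(3) = s^3 - 2*s^2*w - 2*s^2 - 3*s*w^2 + 4*s*w + 6*w^2
(4) = (o - 6)*(o - 1)^2
(5) = (g + 1)*(g + 3)*(g - 6*sqrt(2))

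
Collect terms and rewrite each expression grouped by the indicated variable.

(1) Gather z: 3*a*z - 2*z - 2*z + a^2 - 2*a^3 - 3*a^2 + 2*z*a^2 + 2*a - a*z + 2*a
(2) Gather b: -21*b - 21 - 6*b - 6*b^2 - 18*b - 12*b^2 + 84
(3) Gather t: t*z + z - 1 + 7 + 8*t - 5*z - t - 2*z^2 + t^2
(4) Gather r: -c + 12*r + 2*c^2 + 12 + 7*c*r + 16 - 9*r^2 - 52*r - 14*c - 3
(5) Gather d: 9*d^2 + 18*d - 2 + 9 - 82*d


(1) = -2*a^3 - 2*a^2 + 4*a + z*(2*a^2 + 2*a - 4)
(2) = -18*b^2 - 45*b + 63
(3) = t^2 + t*(z + 7) - 2*z^2 - 4*z + 6
(4) = 2*c^2 - 15*c - 9*r^2 + r*(7*c - 40) + 25
(5) = 9*d^2 - 64*d + 7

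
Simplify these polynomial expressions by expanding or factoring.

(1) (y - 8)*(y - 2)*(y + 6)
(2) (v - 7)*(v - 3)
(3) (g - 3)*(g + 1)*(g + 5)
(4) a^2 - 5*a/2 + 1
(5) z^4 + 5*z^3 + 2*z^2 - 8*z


(1) = y^3 - 4*y^2 - 44*y + 96
(2) = v^2 - 10*v + 21
(3) = g^3 + 3*g^2 - 13*g - 15
(4) = (a - 2)*(a - 1/2)
(5) = z*(z - 1)*(z + 2)*(z + 4)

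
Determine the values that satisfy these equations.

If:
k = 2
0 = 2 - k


Then:
k = 2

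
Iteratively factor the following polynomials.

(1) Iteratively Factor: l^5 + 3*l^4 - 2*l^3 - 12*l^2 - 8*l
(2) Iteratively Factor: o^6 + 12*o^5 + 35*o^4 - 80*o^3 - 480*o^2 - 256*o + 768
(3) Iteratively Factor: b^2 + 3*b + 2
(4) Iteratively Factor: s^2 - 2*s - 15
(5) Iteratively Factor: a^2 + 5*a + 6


(1) = (l + 2)*(l^4 + l^3 - 4*l^2 - 4*l) = (l + 1)*(l + 2)*(l^3 - 4*l) = (l + 1)*(l + 2)^2*(l^2 - 2*l) = (l - 2)*(l + 1)*(l + 2)^2*(l)
(2) = (o + 4)*(o^5 + 8*o^4 + 3*o^3 - 92*o^2 - 112*o + 192) = (o + 4)^2*(o^4 + 4*o^3 - 13*o^2 - 40*o + 48) = (o - 3)*(o + 4)^2*(o^3 + 7*o^2 + 8*o - 16) = (o - 3)*(o + 4)^3*(o^2 + 3*o - 4) = (o - 3)*(o - 1)*(o + 4)^3*(o + 4)
(3) = (b + 2)*(b + 1)
(4) = (s - 5)*(s + 3)
(5) = (a + 3)*(a + 2)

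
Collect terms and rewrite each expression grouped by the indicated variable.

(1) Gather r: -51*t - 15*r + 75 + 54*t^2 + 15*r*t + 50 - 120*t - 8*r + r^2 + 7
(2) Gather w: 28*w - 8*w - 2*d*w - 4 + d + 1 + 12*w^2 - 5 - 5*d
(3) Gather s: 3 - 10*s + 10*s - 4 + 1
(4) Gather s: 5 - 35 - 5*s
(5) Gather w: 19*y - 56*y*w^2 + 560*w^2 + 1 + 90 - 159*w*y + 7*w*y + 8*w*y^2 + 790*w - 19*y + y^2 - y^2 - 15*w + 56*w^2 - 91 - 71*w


(1) = r^2 + r*(15*t - 23) + 54*t^2 - 171*t + 132
(2) = -4*d + 12*w^2 + w*(20 - 2*d) - 8
(3) = 0
(4) = -5*s - 30
(5) = w^2*(616 - 56*y) + w*(8*y^2 - 152*y + 704)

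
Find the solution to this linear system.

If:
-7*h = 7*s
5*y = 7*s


Then:
h = -5*y/7
s = 5*y/7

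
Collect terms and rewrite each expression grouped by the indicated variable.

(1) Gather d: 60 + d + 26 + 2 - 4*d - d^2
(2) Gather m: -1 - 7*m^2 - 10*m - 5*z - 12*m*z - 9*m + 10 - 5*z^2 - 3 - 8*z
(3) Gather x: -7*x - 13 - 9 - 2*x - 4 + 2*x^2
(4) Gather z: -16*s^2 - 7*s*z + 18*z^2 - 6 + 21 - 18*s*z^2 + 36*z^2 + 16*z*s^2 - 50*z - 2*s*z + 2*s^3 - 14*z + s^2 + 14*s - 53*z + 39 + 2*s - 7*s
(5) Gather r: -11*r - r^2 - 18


(1) = -d^2 - 3*d + 88
(2) = -7*m^2 + m*(-12*z - 19) - 5*z^2 - 13*z + 6
(3) = 2*x^2 - 9*x - 26
(4) = 2*s^3 - 15*s^2 + 9*s + z^2*(54 - 18*s) + z*(16*s^2 - 9*s - 117) + 54
(5) = -r^2 - 11*r - 18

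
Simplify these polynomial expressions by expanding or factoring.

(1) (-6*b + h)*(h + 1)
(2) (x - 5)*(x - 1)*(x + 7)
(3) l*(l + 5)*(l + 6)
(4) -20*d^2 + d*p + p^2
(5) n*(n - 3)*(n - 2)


(1) = -6*b*h - 6*b + h^2 + h
(2) = x^3 + x^2 - 37*x + 35
(3) = l^3 + 11*l^2 + 30*l
(4) = (-4*d + p)*(5*d + p)
(5) = n^3 - 5*n^2 + 6*n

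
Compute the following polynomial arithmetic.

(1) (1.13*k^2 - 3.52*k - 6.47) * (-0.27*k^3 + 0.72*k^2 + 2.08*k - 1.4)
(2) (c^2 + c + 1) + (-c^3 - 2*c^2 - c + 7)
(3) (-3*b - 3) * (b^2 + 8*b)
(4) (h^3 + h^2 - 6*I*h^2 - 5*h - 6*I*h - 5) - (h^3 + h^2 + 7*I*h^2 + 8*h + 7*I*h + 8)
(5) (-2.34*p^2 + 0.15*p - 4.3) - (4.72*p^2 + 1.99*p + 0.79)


(1) = -0.3051*k^5 + 1.764*k^4 + 1.5629*k^3 - 13.562*k^2 - 8.5296*k + 9.058
(2) = -c^3 - c^2 + 8
(3) = -3*b^3 - 27*b^2 - 24*b
(4) = -13*I*h^2 - 13*h - 13*I*h - 13
(5) = -7.06*p^2 - 1.84*p - 5.09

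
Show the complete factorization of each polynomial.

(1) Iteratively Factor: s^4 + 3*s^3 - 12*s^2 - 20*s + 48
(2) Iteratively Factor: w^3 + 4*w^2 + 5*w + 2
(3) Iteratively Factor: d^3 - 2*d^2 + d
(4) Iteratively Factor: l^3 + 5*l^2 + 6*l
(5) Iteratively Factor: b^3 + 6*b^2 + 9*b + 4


(1) = (s + 3)*(s^3 - 12*s + 16) = (s - 2)*(s + 3)*(s^2 + 2*s - 8) = (s - 2)*(s + 3)*(s + 4)*(s - 2)
(2) = (w + 1)*(w^2 + 3*w + 2) = (w + 1)*(w + 2)*(w + 1)
(3) = (d - 1)*(d^2 - d) = (d - 1)^2*(d)
(4) = (l)*(l^2 + 5*l + 6) = l*(l + 3)*(l + 2)
(5) = (b + 4)*(b^2 + 2*b + 1) = (b + 1)*(b + 4)*(b + 1)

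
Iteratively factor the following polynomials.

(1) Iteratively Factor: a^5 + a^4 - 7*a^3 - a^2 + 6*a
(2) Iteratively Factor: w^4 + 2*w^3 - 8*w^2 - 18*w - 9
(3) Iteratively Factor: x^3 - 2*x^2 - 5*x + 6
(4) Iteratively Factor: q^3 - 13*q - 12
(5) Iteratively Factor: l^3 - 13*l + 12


(1) = (a + 3)*(a^4 - 2*a^3 - a^2 + 2*a) = a*(a + 3)*(a^3 - 2*a^2 - a + 2) = a*(a + 1)*(a + 3)*(a^2 - 3*a + 2) = a*(a - 1)*(a + 1)*(a + 3)*(a - 2)
(2) = (w - 3)*(w^3 + 5*w^2 + 7*w + 3) = (w - 3)*(w + 3)*(w^2 + 2*w + 1) = (w - 3)*(w + 1)*(w + 3)*(w + 1)
(3) = (x - 3)*(x^2 + x - 2) = (x - 3)*(x - 1)*(x + 2)
(4) = (q - 4)*(q^2 + 4*q + 3) = (q - 4)*(q + 1)*(q + 3)
(5) = (l - 3)*(l^2 + 3*l - 4) = (l - 3)*(l + 4)*(l - 1)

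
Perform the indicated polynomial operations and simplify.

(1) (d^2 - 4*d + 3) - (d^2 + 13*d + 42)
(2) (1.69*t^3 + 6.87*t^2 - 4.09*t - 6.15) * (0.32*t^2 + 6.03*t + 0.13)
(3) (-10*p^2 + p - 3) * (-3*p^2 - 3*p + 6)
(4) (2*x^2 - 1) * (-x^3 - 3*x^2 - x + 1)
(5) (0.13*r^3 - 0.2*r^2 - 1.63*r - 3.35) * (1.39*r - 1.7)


(1) = -17*d - 39
(2) = 0.5408*t^5 + 12.3891*t^4 + 40.337*t^3 - 25.7376*t^2 - 37.6162*t - 0.7995
(3) = 30*p^4 + 27*p^3 - 54*p^2 + 15*p - 18
(4) = -2*x^5 - 6*x^4 - x^3 + 5*x^2 + x - 1
(5) = 0.1807*r^4 - 0.499*r^3 - 1.9257*r^2 - 1.8855*r + 5.695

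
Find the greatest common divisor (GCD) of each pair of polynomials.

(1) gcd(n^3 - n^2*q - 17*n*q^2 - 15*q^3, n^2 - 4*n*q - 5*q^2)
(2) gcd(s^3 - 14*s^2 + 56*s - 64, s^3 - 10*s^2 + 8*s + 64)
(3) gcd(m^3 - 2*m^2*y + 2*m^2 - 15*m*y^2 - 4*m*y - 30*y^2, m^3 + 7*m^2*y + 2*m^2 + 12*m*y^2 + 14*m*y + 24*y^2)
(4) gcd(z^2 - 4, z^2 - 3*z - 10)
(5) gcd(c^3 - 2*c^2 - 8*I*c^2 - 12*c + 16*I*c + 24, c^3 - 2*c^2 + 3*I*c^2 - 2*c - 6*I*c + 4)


(1) = -n^2 + 4*n*q + 5*q^2
(2) = gcd((s - 8)*(s - 4)*(s - 2), (s - 8)*(s - 4)*(s + 2)) = s^2 - 12*s + 32
(3) = gcd((m + 2)*(m - 5*y)*(m + 3*y), (m + 2)*(m + 3*y)*(m + 4*y)) = m^2 + 3*m*y + 2*m + 6*y
(4) = z + 2
(5) = gcd((c - 2)*(c - 6*I)*(c - 2*I), (c - 2)*(c + I)*(c + 2*I)) = c - 2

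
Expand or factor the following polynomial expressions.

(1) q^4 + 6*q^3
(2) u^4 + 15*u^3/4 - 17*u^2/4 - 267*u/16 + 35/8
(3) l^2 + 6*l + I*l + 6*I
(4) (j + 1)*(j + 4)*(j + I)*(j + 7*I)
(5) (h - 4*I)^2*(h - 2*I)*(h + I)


(1) = q^3*(q + 6)
(2) = (u - 2)*(u - 1/4)*(u + 5/2)*(u + 7/2)
(3) = (l + 6)*(l + I)
(4) = j^4 + 5*j^3 + 8*I*j^3 - 3*j^2 + 40*I*j^2 - 35*j + 32*I*j - 28
(5) = h^4 - 9*I*h^3 - 22*h^2 - 32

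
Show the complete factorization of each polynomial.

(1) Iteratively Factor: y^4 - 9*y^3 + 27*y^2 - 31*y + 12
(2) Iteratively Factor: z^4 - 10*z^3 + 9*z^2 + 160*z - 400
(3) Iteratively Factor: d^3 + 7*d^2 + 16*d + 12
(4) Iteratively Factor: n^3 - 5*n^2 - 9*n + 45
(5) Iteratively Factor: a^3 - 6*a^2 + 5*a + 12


(1) = (y - 4)*(y^3 - 5*y^2 + 7*y - 3) = (y - 4)*(y - 1)*(y^2 - 4*y + 3) = (y - 4)*(y - 1)^2*(y - 3)
(2) = (z - 5)*(z^3 - 5*z^2 - 16*z + 80) = (z - 5)^2*(z^2 - 16) = (z - 5)^2*(z - 4)*(z + 4)
(3) = (d + 2)*(d^2 + 5*d + 6) = (d + 2)*(d + 3)*(d + 2)
(4) = (n + 3)*(n^2 - 8*n + 15) = (n - 3)*(n + 3)*(n - 5)
(5) = (a - 4)*(a^2 - 2*a - 3) = (a - 4)*(a - 3)*(a + 1)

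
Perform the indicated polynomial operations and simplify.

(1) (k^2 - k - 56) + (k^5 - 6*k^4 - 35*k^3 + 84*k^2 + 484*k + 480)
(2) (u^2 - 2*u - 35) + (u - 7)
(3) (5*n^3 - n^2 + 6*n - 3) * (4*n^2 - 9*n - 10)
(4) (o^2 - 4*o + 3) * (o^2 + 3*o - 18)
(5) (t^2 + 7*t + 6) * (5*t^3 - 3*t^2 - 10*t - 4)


(1) = k^5 - 6*k^4 - 35*k^3 + 85*k^2 + 483*k + 424
(2) = u^2 - u - 42
(3) = 20*n^5 - 49*n^4 - 17*n^3 - 56*n^2 - 33*n + 30
(4) = o^4 - o^3 - 27*o^2 + 81*o - 54
(5) = 5*t^5 + 32*t^4 - t^3 - 92*t^2 - 88*t - 24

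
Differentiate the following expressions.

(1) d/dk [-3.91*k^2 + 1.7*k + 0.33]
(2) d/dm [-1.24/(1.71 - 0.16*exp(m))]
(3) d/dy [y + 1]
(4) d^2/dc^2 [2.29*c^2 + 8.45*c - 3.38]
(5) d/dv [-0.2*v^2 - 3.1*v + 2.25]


(1) = 1.7 - 7.82*k
(2) = -0.1984*exp(m)/(0.16*exp(m) - 1.71)^2
(3) = 1
(4) = 4.58000000000000
(5) = -0.4*v - 3.1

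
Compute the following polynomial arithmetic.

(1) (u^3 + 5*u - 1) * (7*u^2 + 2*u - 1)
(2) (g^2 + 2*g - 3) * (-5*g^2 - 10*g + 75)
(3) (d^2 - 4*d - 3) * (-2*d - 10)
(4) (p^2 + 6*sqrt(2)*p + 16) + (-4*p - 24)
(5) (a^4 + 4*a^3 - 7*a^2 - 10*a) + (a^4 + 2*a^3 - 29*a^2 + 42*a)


(1) = 7*u^5 + 2*u^4 + 34*u^3 + 3*u^2 - 7*u + 1
(2) = -5*g^4 - 20*g^3 + 70*g^2 + 180*g - 225
(3) = -2*d^3 - 2*d^2 + 46*d + 30
(4) = p^2 - 4*p + 6*sqrt(2)*p - 8
(5) = 2*a^4 + 6*a^3 - 36*a^2 + 32*a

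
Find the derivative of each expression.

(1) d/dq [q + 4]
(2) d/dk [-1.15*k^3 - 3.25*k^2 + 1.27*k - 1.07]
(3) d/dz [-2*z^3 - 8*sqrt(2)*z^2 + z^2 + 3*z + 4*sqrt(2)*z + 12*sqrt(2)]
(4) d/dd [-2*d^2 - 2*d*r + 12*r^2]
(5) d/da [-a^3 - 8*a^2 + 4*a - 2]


(1) = 1
(2) = -3.45*k^2 - 6.5*k + 1.27
(3) = -6*z^2 - 16*sqrt(2)*z + 2*z + 3 + 4*sqrt(2)
(4) = -4*d - 2*r
(5) = -3*a^2 - 16*a + 4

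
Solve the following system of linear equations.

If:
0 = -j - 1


Then:
j = -1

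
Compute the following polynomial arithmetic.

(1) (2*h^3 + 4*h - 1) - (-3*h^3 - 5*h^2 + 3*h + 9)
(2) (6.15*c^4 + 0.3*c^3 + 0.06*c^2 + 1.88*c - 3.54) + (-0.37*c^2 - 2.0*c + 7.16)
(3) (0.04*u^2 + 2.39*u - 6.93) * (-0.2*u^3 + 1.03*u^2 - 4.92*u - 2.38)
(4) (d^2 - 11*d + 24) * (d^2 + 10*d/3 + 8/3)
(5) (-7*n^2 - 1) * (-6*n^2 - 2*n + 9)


(1) = 5*h^3 + 5*h^2 + h - 10
(2) = 6.15*c^4 + 0.3*c^3 - 0.31*c^2 - 0.12*c + 3.62
(3) = -0.008*u^5 - 0.4368*u^4 + 3.6509*u^3 - 18.9919*u^2 + 28.4074*u + 16.4934
(4) = d^4 - 23*d^3/3 - 10*d^2 + 152*d/3 + 64
(5) = 42*n^4 + 14*n^3 - 57*n^2 + 2*n - 9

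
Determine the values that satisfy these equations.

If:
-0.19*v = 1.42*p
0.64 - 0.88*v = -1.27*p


Then:
p = -0.08
v = 0.61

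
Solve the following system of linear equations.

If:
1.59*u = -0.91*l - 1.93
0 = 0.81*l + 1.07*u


Then:
l = 6.57
u = -4.98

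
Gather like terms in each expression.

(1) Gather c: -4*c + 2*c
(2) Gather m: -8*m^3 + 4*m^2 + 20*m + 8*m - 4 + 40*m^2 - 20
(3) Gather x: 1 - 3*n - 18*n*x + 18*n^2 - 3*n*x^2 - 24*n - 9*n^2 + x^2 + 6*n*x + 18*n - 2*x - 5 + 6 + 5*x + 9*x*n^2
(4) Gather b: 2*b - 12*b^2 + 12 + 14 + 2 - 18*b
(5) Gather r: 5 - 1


(1) = -2*c
(2) = -8*m^3 + 44*m^2 + 28*m - 24
(3) = 9*n^2 - 9*n + x^2*(1 - 3*n) + x*(9*n^2 - 12*n + 3) + 2
(4) = -12*b^2 - 16*b + 28
(5) = 4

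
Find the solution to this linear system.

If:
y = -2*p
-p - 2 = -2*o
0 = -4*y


Then:
o = 1
p = 0
y = 0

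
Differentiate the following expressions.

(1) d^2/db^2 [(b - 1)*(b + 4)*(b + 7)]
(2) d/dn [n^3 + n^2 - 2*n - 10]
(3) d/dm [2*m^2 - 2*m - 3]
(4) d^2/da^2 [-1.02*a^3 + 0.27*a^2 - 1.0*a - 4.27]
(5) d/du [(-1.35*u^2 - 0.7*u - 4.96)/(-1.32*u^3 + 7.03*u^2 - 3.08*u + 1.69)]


(1) = 6*b + 20
(2) = 3*n^2 + 2*n - 2
(3) = 4*m - 2
(4) = 0.54 - 6.12*a
(5) = (-1.782*u^4 - 1.848*u^3 - 10.5626*u^2 + 65.1746*u - 16.4598)/(1.7424*u^6 - 18.5592*u^5 + 57.5521*u^4 - 47.7664*u^3 + 33.2478*u^2 - 10.4104*u + 2.8561)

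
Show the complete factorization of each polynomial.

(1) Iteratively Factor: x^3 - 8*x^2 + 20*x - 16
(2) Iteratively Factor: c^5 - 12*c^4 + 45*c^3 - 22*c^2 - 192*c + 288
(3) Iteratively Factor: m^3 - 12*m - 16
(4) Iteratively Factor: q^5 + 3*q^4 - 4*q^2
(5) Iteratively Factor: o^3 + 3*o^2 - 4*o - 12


(1) = (x - 4)*(x^2 - 4*x + 4) = (x - 4)*(x - 2)*(x - 2)
(2) = (c + 2)*(c^4 - 14*c^3 + 73*c^2 - 168*c + 144) = (c - 3)*(c + 2)*(c^3 - 11*c^2 + 40*c - 48) = (c - 3)^2*(c + 2)*(c^2 - 8*c + 16) = (c - 4)*(c - 3)^2*(c + 2)*(c - 4)
(3) = (m + 2)*(m^2 - 2*m - 8) = (m - 4)*(m + 2)*(m + 2)
(4) = (q + 2)*(q^4 + q^3 - 2*q^2) = q*(q + 2)*(q^3 + q^2 - 2*q) = q*(q + 2)^2*(q^2 - q) = q*(q - 1)*(q + 2)^2*(q)
(5) = (o + 2)*(o^2 + o - 6) = (o - 2)*(o + 2)*(o + 3)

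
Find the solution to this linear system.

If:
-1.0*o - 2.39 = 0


Then:
o = -2.39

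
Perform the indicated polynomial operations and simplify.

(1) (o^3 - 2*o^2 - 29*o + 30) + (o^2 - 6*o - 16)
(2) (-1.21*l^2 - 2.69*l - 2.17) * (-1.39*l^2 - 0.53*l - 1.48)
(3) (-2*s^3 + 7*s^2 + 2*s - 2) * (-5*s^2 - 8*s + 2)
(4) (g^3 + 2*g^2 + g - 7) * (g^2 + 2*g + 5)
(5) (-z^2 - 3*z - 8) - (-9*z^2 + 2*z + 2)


(1) = o^3 - o^2 - 35*o + 14
(2) = 1.6819*l^4 + 4.3804*l^3 + 6.2328*l^2 + 5.1313*l + 3.2116
(3) = 10*s^5 - 19*s^4 - 70*s^3 + 8*s^2 + 20*s - 4
(4) = g^5 + 4*g^4 + 10*g^3 + 5*g^2 - 9*g - 35
(5) = 8*z^2 - 5*z - 10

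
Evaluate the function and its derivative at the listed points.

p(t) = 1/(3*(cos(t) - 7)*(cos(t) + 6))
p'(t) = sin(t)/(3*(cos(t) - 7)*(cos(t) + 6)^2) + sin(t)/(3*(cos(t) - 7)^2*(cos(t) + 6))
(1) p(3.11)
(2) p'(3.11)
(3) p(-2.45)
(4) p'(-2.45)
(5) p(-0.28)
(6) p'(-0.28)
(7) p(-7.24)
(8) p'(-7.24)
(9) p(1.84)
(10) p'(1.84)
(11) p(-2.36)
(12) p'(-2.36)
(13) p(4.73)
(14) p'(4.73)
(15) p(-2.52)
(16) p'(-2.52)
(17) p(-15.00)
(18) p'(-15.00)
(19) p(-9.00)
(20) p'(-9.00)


(1) = -0.01
(2) = -0.00
(3) = -0.01
(4) = 0.00
(5) = -0.01
(6) = -0.00
(7) = -0.01
(8) = -0.00
(9) = -0.01
(10) = -0.00
(11) = -0.01
(12) = 0.00
(13) = -0.01
(14) = 0.00
(15) = -0.01
(16) = 0.00
(17) = -0.01
(18) = 0.00
(19) = -0.01
(20) = 0.00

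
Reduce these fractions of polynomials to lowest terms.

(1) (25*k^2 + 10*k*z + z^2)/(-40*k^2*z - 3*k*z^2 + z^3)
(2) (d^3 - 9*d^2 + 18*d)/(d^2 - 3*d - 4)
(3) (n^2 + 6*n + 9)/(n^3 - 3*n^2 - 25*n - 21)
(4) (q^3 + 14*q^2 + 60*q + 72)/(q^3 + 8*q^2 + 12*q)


(1) = (5*k + z)/(-8*k*z + z^2)
(2) = (d^3 - 9*d^2 + 18*d)/(d^2 - 3*d - 4)
(3) = (n + 3)/(n^2 - 6*n - 7)
(4) = (q + 6)/q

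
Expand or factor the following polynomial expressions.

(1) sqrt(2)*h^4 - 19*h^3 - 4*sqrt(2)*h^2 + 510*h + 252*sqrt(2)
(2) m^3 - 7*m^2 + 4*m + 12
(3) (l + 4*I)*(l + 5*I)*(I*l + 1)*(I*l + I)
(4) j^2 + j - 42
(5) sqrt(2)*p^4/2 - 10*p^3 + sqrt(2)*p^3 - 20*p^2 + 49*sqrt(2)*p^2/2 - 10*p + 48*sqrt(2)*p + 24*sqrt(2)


(1) = (h - 7*sqrt(2))*(h - 6*sqrt(2))*(h + 3*sqrt(2))*(sqrt(2)*h + 1)
(2) = (m - 6)*(m - 2)*(m + 1)
(3) = -l^4 - l^3 - 8*I*l^3 + 11*l^2 - 8*I*l^2 + 11*l - 20*I*l - 20*I
(4) = (j - 6)*(j + 7)
(5) = (p + 1)*(p - 6*sqrt(2))*(p - 4*sqrt(2))*(sqrt(2)*p/2 + sqrt(2)/2)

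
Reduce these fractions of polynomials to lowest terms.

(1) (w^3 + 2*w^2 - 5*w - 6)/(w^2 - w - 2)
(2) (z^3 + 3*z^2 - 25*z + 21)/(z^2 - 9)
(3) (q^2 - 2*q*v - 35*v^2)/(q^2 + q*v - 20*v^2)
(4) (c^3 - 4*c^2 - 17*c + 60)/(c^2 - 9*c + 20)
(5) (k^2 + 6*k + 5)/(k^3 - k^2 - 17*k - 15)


(1) = w + 3
(2) = (z^2 + 6*z - 7)/(z + 3)
(3) = (q - 7*v)/(q - 4*v)
(4) = (c^2 + c - 12)/(c - 4)
(5) = (k + 5)/(k^2 - 2*k - 15)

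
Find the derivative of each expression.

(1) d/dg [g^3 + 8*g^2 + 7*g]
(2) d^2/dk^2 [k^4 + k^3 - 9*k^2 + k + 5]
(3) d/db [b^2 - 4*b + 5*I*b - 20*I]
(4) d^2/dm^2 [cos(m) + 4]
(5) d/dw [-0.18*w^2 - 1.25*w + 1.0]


(1) = 3*g^2 + 16*g + 7
(2) = 12*k^2 + 6*k - 18
(3) = 2*b - 4 + 5*I
(4) = -cos(m)
(5) = -0.36*w - 1.25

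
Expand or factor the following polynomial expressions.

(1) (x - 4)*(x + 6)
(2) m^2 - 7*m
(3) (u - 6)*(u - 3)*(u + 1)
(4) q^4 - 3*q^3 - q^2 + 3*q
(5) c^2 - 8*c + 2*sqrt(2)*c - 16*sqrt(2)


(1) = x^2 + 2*x - 24
(2) = m*(m - 7)
(3) = u^3 - 8*u^2 + 9*u + 18
(4) = q*(q - 3)*(q - 1)*(q + 1)
(5) = (c - 8)*(c + 2*sqrt(2))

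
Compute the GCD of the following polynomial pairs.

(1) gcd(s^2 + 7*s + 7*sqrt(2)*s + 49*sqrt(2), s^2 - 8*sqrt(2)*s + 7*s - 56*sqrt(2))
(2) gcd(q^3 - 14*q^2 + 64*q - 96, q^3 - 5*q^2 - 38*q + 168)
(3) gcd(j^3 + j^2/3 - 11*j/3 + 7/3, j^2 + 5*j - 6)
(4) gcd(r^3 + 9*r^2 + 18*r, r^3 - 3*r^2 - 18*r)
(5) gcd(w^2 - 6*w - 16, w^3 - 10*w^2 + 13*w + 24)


(1) = gcd((s + 7)*(s + 7*sqrt(2)), (s + 7)*(s - 8*sqrt(2))) = s + 7
(2) = q - 4
(3) = gcd((j - 1)^2*(j + 7/3), (j - 1)*(j + 6)) = j - 1
(4) = gcd(r*(r + 3)*(r + 6), r*(r - 6)*(r + 3)) = r^2 + 3*r
(5) = w - 8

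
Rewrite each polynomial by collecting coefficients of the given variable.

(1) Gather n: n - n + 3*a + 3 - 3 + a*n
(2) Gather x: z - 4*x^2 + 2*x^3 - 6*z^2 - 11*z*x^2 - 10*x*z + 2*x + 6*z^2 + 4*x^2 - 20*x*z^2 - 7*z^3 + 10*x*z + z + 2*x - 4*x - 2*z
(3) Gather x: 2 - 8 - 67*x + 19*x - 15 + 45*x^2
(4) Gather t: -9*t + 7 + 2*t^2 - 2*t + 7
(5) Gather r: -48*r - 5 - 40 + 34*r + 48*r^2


(1) = a*n + 3*a
(2) = 2*x^3 - 11*x^2*z - 20*x*z^2 - 7*z^3
(3) = 45*x^2 - 48*x - 21
(4) = 2*t^2 - 11*t + 14
(5) = 48*r^2 - 14*r - 45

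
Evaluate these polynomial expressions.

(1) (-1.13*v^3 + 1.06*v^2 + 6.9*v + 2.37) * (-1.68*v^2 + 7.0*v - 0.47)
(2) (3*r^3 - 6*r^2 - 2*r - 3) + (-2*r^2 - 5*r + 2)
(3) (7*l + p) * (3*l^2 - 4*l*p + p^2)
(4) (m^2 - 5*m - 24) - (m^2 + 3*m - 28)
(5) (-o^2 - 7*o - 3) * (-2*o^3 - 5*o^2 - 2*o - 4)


(1) = 1.8984*v^5 - 9.6908*v^4 - 3.6409*v^3 + 43.8202*v^2 + 13.347*v - 1.1139
(2) = 3*r^3 - 8*r^2 - 7*r - 1
(3) = 21*l^3 - 25*l^2*p + 3*l*p^2 + p^3
(4) = 4 - 8*m
(5) = 2*o^5 + 19*o^4 + 43*o^3 + 33*o^2 + 34*o + 12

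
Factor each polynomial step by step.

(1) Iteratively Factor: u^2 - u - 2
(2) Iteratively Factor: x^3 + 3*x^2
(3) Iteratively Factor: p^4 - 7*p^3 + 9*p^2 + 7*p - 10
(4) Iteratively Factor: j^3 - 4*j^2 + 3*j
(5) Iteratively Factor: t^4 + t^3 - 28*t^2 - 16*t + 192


(1) = (u + 1)*(u - 2)
(2) = (x + 3)*(x^2) = x*(x + 3)*(x)
(3) = (p - 2)*(p^3 - 5*p^2 - p + 5) = (p - 5)*(p - 2)*(p^2 - 1) = (p - 5)*(p - 2)*(p + 1)*(p - 1)
(4) = (j - 1)*(j^2 - 3*j) = (j - 3)*(j - 1)*(j)
(5) = (t + 4)*(t^3 - 3*t^2 - 16*t + 48) = (t - 4)*(t + 4)*(t^2 + t - 12) = (t - 4)*(t + 4)^2*(t - 3)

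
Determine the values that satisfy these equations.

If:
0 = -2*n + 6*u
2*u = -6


Then:
n = -9
u = -3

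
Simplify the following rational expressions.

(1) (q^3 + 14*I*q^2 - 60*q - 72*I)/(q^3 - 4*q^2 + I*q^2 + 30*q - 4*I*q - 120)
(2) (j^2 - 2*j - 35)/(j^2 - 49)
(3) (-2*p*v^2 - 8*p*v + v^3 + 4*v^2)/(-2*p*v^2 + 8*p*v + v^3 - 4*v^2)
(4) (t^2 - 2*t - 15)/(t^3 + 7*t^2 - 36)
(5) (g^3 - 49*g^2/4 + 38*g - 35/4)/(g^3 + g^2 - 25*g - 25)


(1) = (q^2 + 8*I*q - 12)/(q^2 + q*(-4 - 5*I) + 20*I)
(2) = (j + 5)/(j + 7)
(3) = (v + 4)/(v - 4)
(4) = (t - 5)/(t^2 + 4*t - 12)
(5) = (4*g^2 - 29*g + 7)/(4*g^2 + 24*g + 20)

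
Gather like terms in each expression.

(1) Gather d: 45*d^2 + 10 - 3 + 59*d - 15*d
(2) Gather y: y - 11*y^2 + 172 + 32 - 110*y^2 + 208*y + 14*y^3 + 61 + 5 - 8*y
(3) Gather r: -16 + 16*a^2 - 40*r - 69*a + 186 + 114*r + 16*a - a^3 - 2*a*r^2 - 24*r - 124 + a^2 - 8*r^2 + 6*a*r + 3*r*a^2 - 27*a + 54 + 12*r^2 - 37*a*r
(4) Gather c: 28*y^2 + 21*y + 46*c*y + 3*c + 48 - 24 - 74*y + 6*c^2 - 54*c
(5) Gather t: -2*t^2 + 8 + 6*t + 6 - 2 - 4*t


(1) = 45*d^2 + 44*d + 7
(2) = 14*y^3 - 121*y^2 + 201*y + 270
(3) = -a^3 + 17*a^2 - 80*a + r^2*(4 - 2*a) + r*(3*a^2 - 31*a + 50) + 100
(4) = 6*c^2 + c*(46*y - 51) + 28*y^2 - 53*y + 24
(5) = -2*t^2 + 2*t + 12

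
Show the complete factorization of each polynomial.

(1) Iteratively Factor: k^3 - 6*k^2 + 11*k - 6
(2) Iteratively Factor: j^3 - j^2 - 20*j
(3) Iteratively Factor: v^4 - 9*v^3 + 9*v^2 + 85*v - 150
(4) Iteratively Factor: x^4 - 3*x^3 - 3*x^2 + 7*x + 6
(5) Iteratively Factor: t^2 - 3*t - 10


(1) = (k - 3)*(k^2 - 3*k + 2) = (k - 3)*(k - 1)*(k - 2)
(2) = (j - 5)*(j^2 + 4*j) = j*(j - 5)*(j + 4)
(3) = (v + 3)*(v^3 - 12*v^2 + 45*v - 50) = (v - 5)*(v + 3)*(v^2 - 7*v + 10) = (v - 5)*(v - 2)*(v + 3)*(v - 5)
(4) = (x + 1)*(x^3 - 4*x^2 + x + 6) = (x + 1)^2*(x^2 - 5*x + 6) = (x - 3)*(x + 1)^2*(x - 2)
(5) = (t - 5)*(t + 2)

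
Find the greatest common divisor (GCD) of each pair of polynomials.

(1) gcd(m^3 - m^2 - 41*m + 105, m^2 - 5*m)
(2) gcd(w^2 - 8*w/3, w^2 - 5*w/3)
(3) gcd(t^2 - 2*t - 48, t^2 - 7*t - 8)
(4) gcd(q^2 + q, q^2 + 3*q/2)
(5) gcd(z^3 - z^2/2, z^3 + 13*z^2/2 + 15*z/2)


(1) = gcd((m - 5)*(m - 3)*(m + 7), m*(m - 5)) = m - 5
(2) = w
(3) = gcd((t - 8)*(t + 6), (t - 8)*(t + 1)) = t - 8
(4) = gcd(q*(q + 1), q*(q + 3/2)) = q
(5) = gcd(z^2*(z - 1/2), z*(z + 3/2)*(z + 5)) = z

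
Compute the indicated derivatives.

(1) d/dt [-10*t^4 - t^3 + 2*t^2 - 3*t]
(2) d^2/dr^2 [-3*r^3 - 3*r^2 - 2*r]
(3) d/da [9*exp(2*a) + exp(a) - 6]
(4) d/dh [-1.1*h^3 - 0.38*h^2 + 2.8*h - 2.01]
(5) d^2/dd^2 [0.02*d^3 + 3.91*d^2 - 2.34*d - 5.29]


(1) = -40*t^3 - 3*t^2 + 4*t - 3
(2) = -18*r - 6
(3) = (18*exp(a) + 1)*exp(a)
(4) = -3.3*h^2 - 0.76*h + 2.8
(5) = 0.12*d + 7.82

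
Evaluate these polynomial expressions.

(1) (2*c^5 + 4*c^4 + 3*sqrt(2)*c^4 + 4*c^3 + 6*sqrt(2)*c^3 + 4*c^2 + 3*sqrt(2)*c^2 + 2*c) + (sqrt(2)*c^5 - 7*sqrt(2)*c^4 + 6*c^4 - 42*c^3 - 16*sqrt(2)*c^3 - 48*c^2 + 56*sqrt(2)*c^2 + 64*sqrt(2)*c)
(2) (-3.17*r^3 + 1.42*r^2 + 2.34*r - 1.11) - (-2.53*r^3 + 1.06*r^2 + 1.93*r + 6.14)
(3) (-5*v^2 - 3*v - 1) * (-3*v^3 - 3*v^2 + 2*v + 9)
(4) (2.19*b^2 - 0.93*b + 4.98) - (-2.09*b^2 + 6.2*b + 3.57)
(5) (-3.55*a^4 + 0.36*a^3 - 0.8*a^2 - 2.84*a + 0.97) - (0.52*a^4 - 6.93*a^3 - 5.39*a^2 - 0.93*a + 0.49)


(1) = sqrt(2)*c^5 + 2*c^5 - 4*sqrt(2)*c^4 + 10*c^4 - 38*c^3 - 10*sqrt(2)*c^3 - 44*c^2 + 59*sqrt(2)*c^2 + 2*c + 64*sqrt(2)*c
(2) = -0.64*r^3 + 0.36*r^2 + 0.41*r - 7.25
(3) = 15*v^5 + 24*v^4 + 2*v^3 - 48*v^2 - 29*v - 9
(4) = 4.28*b^2 - 7.13*b + 1.41
(5) = -4.07*a^4 + 7.29*a^3 + 4.59*a^2 - 1.91*a + 0.48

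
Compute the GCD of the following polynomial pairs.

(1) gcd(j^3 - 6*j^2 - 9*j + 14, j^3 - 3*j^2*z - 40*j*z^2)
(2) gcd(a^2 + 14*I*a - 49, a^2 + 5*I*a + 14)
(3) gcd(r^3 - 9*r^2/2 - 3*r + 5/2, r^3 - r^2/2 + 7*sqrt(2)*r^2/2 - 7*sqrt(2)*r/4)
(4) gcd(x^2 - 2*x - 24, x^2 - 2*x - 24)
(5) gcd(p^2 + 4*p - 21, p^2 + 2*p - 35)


(1) = 1
(2) = a + 7*I
(3) = gcd((r - 5)*(r - 1/2)*(r + 1), r*(r - 1/2)*(r + 7*sqrt(2)/2)) = r - 1/2
(4) = gcd((x - 6)*(x + 4), (x - 6)*(x + 4)) = x^2 - 2*x - 24
(5) = gcd((p - 3)*(p + 7), (p - 5)*(p + 7)) = p + 7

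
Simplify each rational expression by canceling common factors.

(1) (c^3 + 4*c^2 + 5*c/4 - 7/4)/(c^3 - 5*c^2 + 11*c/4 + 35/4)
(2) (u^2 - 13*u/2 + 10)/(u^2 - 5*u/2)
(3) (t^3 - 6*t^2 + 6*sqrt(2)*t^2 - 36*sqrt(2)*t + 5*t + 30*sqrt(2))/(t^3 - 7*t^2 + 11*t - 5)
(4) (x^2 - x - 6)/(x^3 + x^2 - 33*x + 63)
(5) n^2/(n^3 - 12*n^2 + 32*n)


(1) = (4*c^2 + 12*c - 7)/(4*c^2 - 24*c + 35)
(2) = (u - 4)/u
(3) = (t + 6*sqrt(2))/(t - 1)
(4) = (x + 2)/(x^2 + 4*x - 21)
(5) = n/(n^2 - 12*n + 32)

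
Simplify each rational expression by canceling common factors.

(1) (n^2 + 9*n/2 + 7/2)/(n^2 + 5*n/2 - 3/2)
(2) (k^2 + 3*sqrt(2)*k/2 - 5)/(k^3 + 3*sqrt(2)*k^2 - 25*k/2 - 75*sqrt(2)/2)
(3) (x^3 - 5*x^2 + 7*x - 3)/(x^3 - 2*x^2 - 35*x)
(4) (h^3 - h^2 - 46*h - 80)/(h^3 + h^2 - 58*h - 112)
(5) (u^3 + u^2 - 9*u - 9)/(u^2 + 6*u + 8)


(1) = (2*n^2 + 9*n + 7)/(2*n^2 + 5*n - 3)
(2) = (4*k - 4*sqrt(2))/(4*k^2 + 2*sqrt(2)*k - 60)
(3) = (x^3 - 5*x^2 + 7*x - 3)/(x^3 - 2*x^2 - 35*x)
(4) = (h + 5)/(h + 7)
(5) = (u^3 + u^2 - 9*u - 9)/(u^2 + 6*u + 8)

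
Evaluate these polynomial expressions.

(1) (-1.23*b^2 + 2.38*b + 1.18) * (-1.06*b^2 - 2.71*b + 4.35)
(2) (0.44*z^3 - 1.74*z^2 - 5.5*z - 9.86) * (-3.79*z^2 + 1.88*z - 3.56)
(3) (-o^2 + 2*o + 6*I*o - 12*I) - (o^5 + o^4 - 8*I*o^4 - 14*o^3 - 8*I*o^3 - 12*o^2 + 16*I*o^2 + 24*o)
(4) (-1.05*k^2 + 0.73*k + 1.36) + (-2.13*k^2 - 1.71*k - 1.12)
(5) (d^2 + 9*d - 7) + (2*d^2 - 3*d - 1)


(1) = 1.3038*b^4 + 0.8105*b^3 - 13.0511*b^2 + 7.1552*b + 5.133
(2) = -1.6676*z^5 + 7.4218*z^4 + 16.0074*z^3 + 33.2238*z^2 + 1.0432*z + 35.1016
(3) = -o^5 - o^4 + 8*I*o^4 + 14*o^3 + 8*I*o^3 + 11*o^2 - 16*I*o^2 - 22*o + 6*I*o - 12*I
(4) = -3.18*k^2 - 0.98*k + 0.24
(5) = 3*d^2 + 6*d - 8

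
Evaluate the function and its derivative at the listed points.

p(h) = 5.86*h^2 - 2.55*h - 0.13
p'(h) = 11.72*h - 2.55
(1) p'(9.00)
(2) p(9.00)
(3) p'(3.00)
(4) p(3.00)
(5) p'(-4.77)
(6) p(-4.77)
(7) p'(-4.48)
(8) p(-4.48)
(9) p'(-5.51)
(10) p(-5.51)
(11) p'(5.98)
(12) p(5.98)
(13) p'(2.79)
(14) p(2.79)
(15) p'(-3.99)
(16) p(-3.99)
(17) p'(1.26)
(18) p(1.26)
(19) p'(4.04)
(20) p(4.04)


(1) = 102.93
(2) = 451.58
(3) = 32.61
(4) = 44.96
(5) = -58.45
(6) = 145.37
(7) = -55.06
(8) = 128.91
(9) = -67.13
(10) = 191.83
(11) = 67.54
(12) = 194.18
(13) = 30.15
(14) = 38.37
(15) = -49.31
(16) = 103.34
(17) = 12.22
(18) = 5.96
(19) = 44.80
(20) = 85.21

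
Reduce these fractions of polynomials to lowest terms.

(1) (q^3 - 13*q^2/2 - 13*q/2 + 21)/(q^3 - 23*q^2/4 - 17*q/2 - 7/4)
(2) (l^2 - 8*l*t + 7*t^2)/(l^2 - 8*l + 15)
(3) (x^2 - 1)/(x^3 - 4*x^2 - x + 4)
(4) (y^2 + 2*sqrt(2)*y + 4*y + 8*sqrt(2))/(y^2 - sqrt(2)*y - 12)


(1) = (4*q^2 + 2*q - 12)/(4*q^2 + 5*q + 1)
(2) = (l^2 - 8*l*t + 7*t^2)/(l^2 - 8*l + 15)
(3) = 1/(x - 4)
(4) = (y + 4)/(y - 3*sqrt(2))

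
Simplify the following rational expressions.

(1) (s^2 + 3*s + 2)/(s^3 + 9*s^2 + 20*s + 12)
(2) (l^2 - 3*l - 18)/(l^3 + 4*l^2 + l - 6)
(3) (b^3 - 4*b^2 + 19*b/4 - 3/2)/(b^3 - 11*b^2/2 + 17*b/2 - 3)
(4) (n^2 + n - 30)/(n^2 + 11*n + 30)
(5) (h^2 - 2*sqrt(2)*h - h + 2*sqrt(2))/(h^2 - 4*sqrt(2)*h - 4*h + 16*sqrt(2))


(1) = 1/(s + 6)
(2) = (l - 6)/(l^2 + l - 2)
(3) = (2*b - 3)/(2*b - 6)
(4) = (n - 5)/(n + 5)
(5) = (h^2 + h*(-2*sqrt(2) - 1) + 2*sqrt(2))/(h^2 + h*(-4*sqrt(2) - 4) + 16*sqrt(2))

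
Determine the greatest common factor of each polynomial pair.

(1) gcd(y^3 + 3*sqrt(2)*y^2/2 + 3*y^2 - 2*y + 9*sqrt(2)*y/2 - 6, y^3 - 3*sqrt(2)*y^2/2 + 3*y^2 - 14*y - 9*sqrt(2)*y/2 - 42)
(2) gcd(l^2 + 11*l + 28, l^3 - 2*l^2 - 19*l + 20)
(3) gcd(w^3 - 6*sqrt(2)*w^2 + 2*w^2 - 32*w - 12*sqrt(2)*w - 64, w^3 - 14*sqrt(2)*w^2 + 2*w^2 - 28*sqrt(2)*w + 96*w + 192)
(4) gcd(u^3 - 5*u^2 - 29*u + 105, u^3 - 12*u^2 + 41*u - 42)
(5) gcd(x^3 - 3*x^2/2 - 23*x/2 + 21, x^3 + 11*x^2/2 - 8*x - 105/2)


(1) = y^2 + y*(2*sqrt(2) + 3) + 6*sqrt(2)
(2) = l + 4
(3) = w^2 + w*(2 - 8*sqrt(2)) - 16*sqrt(2)
(4) = gcd((u - 7)*(u - 3)*(u + 5), (u - 7)*(u - 3)*(u - 2)) = u^2 - 10*u + 21
(5) = x^2 + x/2 - 21/2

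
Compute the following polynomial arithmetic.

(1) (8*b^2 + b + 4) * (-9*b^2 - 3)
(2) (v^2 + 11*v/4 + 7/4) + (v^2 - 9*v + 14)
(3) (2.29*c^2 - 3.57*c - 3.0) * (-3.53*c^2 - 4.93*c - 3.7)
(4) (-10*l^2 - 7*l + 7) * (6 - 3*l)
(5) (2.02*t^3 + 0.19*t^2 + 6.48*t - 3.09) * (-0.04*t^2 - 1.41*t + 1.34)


(1) = -72*b^4 - 9*b^3 - 60*b^2 - 3*b - 12
(2) = 2*v^2 - 25*v/4 + 63/4
(3) = -8.0837*c^4 + 1.3124*c^3 + 19.7171*c^2 + 27.999*c + 11.1
(4) = 30*l^3 - 39*l^2 - 63*l + 42
(5) = -0.0808*t^5 - 2.8558*t^4 + 2.1797*t^3 - 8.7586*t^2 + 13.0401*t - 4.1406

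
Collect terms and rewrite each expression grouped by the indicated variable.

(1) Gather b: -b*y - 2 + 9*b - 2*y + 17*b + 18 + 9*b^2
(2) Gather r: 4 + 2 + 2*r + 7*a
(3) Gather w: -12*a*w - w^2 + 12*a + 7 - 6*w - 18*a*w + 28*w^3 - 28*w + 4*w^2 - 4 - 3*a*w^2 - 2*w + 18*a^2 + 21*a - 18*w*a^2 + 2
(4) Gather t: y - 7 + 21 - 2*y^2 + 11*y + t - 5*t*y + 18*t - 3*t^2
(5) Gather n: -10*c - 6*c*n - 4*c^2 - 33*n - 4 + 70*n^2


(1) = 9*b^2 + b*(26 - y) - 2*y + 16
(2) = 7*a + 2*r + 6
(3) = 18*a^2 + 33*a + 28*w^3 + w^2*(3 - 3*a) + w*(-18*a^2 - 30*a - 36) + 5
(4) = -3*t^2 + t*(19 - 5*y) - 2*y^2 + 12*y + 14
(5) = -4*c^2 - 10*c + 70*n^2 + n*(-6*c - 33) - 4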